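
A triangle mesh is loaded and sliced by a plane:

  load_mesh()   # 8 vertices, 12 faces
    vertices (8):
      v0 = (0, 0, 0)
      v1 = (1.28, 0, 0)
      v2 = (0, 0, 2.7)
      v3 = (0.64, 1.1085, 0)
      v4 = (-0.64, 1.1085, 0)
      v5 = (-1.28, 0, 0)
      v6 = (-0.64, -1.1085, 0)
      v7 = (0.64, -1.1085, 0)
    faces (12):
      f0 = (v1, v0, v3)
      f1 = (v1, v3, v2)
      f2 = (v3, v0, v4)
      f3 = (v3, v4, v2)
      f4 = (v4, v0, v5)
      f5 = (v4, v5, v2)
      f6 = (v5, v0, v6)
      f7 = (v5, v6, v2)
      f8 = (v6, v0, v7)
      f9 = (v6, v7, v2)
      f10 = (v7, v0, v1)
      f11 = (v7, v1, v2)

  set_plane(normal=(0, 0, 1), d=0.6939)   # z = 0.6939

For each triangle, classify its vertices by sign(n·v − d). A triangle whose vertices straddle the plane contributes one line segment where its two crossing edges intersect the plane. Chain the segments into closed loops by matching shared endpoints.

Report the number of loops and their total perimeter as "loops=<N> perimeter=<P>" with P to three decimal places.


loops=1 perimeter=5.706

Straddling triangles (6 of 12):
  (v1,v3,v2) [--+] → (0.47552, 0.823616, 0.6939)–(0.95104, 0, 0.6939)  len=0.9510
  (v3,v4,v2) [--+] → (-0.47552, 0.823616, 0.6939)–(0.47552, 0.823616, 0.6939)  len=0.9510
  (v4,v5,v2) [--+] → (-0.95104, 0, 0.6939)–(-0.47552, 0.823616, 0.6939)  len=0.9510
  (v5,v6,v2) [--+] → (-0.47552, -0.823616, 0.6939)–(-0.95104, 0, 0.6939)  len=0.9510
  (v6,v7,v2) [--+] → (0.47552, -0.823616, 0.6939)–(-0.47552, -0.823616, 0.6939)  len=0.9510
  (v7,v1,v2) [--+] → (0.95104, 0, 0.6939)–(0.47552, -0.823616, 0.6939)  len=0.9510

Chained into 1 loop(s):
  loop 1: 6 segments, perimeter = 5.7062
Total perimeter = 5.706


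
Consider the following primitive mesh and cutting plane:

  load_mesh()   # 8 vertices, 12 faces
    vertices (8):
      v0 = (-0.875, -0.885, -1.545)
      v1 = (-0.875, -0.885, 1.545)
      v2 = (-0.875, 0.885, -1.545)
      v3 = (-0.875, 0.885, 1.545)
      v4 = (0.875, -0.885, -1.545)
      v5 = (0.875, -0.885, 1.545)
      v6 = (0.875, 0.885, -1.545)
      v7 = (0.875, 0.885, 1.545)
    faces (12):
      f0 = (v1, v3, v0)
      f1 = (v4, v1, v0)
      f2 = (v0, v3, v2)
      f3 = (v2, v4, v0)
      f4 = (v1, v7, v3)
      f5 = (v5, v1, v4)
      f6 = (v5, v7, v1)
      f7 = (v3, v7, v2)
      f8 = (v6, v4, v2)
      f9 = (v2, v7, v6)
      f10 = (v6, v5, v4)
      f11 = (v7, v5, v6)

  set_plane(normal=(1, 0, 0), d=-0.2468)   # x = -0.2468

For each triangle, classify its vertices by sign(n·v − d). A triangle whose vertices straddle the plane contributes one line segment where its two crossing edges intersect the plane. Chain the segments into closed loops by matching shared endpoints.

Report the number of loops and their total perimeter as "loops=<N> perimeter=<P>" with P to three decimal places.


Straddling triangles (8 of 12):
  (v4,v1,v0) [+--] → (-0.2468, -0.885, 0.435778)–(-0.2468, -0.885, -1.545)  len=1.9808
  (v2,v4,v0) [-+-] → (-0.2468, 0.249621, -1.545)–(-0.2468, -0.885, -1.545)  len=1.1346
  (v1,v7,v3) [-+-] → (-0.2468, -0.249621, 1.545)–(-0.2468, 0.885, 1.545)  len=1.1346
  (v5,v1,v4) [+-+] → (-0.2468, -0.885, 1.545)–(-0.2468, -0.885, 0.435778)  len=1.1092
  (v5,v7,v1) [++-] → (-0.2468, -0.249621, 1.545)–(-0.2468, -0.885, 1.545)  len=0.6354
  (v3,v7,v2) [-+-] → (-0.2468, 0.885, 1.545)–(-0.2468, 0.885, -0.435778)  len=1.9808
  (v6,v4,v2) [++-] → (-0.2468, 0.249621, -1.545)–(-0.2468, 0.885, -1.545)  len=0.6354
  (v2,v7,v6) [-++] → (-0.2468, 0.885, -0.435778)–(-0.2468, 0.885, -1.545)  len=1.1092

Chained into 1 loop(s):
  loop 1: 8 segments, perimeter = 9.7200
Total perimeter = 9.720

loops=1 perimeter=9.720


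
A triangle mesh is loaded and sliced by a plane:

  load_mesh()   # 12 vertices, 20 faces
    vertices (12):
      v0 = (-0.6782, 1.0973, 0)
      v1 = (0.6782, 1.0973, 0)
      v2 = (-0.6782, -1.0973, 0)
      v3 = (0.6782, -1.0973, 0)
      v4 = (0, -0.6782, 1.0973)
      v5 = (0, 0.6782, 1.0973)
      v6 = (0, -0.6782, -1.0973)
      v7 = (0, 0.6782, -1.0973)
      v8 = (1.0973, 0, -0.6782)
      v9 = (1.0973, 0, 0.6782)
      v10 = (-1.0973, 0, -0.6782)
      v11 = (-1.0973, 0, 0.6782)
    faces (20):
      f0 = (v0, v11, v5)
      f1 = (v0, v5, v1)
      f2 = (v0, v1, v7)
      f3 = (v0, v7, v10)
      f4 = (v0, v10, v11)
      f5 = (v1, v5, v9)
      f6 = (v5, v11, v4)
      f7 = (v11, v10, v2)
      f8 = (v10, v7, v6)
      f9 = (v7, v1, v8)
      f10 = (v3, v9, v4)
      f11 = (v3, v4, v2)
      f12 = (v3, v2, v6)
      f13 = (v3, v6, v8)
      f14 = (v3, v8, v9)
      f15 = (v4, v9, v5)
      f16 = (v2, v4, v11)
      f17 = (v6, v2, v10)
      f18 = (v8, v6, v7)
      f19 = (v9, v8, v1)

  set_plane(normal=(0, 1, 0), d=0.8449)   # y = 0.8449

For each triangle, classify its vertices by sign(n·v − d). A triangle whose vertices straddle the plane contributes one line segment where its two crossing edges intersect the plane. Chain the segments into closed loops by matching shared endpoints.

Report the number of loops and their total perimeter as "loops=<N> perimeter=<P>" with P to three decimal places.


Straddling triangles (8 of 20):
  (v0,v11,v5) [+--] → (-0.774601, 0.8449, 0.155999)–(-0.269759, 0.8449, 0.660841)  len=0.7140
  (v0,v5,v1) [+-+] → (-0.269759, 0.8449, 0.660841)–(0.269759, 0.8449, 0.660841)  len=0.5395
  (v0,v1,v7) [++-] → (0.269759, 0.8449, -0.660841)–(-0.269759, 0.8449, -0.660841)  len=0.5395
  (v0,v7,v10) [+--] → (-0.269759, 0.8449, -0.660841)–(-0.774601, 0.8449, -0.155999)  len=0.7140
  (v0,v10,v11) [+--] → (-0.774601, 0.8449, -0.155999)–(-0.774601, 0.8449, 0.155999)  len=0.3120
  (v1,v5,v9) [+--] → (0.269759, 0.8449, 0.660841)–(0.774601, 0.8449, 0.155999)  len=0.7140
  (v7,v1,v8) [-+-] → (0.269759, 0.8449, -0.660841)–(0.774601, 0.8449, -0.155999)  len=0.7140
  (v9,v8,v1) [--+] → (0.774601, 0.8449, -0.155999)–(0.774601, 0.8449, 0.155999)  len=0.3120

Chained into 1 loop(s):
  loop 1: 8 segments, perimeter = 4.5588
Total perimeter = 4.559

loops=1 perimeter=4.559


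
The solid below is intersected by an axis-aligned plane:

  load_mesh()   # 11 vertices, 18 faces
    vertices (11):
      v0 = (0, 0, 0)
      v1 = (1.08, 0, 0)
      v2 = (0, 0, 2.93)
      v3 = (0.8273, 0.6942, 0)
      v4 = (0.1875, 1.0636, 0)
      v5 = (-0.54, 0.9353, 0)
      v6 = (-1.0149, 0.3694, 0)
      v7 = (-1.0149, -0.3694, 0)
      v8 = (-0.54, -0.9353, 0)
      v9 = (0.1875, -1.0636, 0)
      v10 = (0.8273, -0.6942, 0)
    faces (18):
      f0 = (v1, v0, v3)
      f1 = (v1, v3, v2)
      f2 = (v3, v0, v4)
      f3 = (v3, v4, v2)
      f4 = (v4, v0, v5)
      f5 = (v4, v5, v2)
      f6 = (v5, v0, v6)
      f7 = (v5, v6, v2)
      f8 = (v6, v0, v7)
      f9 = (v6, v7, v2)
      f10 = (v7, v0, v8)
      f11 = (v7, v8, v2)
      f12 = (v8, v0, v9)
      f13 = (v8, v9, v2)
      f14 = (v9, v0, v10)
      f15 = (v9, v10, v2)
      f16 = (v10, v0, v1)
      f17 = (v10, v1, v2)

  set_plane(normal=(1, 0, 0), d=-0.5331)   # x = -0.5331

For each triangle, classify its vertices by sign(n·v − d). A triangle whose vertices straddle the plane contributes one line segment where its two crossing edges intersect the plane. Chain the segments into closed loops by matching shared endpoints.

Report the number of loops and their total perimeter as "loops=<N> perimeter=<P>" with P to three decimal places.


loops=1 perimeter=5.415

Straddling triangles (10 of 18):
  (v4,v0,v5) [++-] → (-0.5331, 0.923349, 0)–(-0.5331, 0.936517, 0)  len=0.0132
  (v4,v5,v2) [+-+] → (-0.5331, 0.936517, 0)–(-0.5331, 0.923349, 0.0374389)  len=0.0397
  (v5,v0,v6) [-+-] → (-0.5331, 0.923349, 0)–(-0.5331, 0.194036, 0)  len=0.7293
  (v5,v6,v2) [--+] → (-0.5331, 0.194036, 1.39095)–(-0.5331, 0.923349, 0.0374389)  len=1.5375
  (v6,v0,v7) [-+-] → (-0.5331, 0.194036, 0)–(-0.5331, -0.194036, 0)  len=0.3881
  (v6,v7,v2) [--+] → (-0.5331, -0.194036, 1.39095)–(-0.5331, 0.194036, 1.39095)  len=0.3881
  (v7,v0,v8) [-+-] → (-0.5331, -0.194036, 0)–(-0.5331, -0.923349, 0)  len=0.7293
  (v7,v8,v2) [--+] → (-0.5331, -0.923349, 0.0374389)–(-0.5331, -0.194036, 1.39095)  len=1.5375
  (v8,v0,v9) [-++] → (-0.5331, -0.923349, 0)–(-0.5331, -0.936517, 0)  len=0.0132
  (v8,v9,v2) [-++] → (-0.5331, -0.936517, 0)–(-0.5331, -0.923349, 0.0374389)  len=0.0397

Chained into 1 loop(s):
  loop 1: 10 segments, perimeter = 5.4155
Total perimeter = 5.415


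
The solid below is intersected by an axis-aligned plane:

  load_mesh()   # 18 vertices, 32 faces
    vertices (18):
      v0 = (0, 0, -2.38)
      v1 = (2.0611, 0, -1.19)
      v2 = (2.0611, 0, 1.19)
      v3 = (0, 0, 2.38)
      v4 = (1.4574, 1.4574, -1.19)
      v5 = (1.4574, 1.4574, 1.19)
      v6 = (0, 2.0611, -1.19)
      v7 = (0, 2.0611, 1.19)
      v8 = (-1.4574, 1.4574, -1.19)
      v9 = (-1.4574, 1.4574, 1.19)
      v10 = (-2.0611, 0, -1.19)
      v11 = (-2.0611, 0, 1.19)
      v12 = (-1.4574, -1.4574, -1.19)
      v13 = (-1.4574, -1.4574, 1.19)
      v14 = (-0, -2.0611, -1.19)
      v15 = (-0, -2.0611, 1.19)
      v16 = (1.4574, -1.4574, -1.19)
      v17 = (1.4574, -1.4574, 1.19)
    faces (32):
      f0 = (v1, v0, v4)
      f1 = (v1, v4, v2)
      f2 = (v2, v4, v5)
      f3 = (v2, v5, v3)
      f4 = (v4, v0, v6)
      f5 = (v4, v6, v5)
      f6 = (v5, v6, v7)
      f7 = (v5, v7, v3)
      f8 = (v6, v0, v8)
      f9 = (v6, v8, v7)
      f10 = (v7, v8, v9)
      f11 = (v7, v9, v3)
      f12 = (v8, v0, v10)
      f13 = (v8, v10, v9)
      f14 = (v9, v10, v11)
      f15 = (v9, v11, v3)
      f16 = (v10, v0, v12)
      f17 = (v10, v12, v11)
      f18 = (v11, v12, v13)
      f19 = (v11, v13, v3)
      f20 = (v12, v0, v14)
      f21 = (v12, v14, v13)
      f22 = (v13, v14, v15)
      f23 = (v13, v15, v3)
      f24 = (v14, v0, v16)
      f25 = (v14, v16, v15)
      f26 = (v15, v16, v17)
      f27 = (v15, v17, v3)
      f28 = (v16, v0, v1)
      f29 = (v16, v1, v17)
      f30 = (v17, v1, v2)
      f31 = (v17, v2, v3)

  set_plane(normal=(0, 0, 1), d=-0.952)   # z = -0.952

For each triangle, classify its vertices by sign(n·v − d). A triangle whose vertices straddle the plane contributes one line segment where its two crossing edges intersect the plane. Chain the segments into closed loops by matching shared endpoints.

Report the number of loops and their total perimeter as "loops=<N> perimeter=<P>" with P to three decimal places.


Straddling triangles (16 of 32):
  (v1,v4,v2) [--+] → (1.51777, 1.31166, -0.952)–(2.0611, 0, -0.952)  len=1.4197
  (v2,v4,v5) [+-+] → (1.51777, 1.31166, -0.952)–(1.4574, 1.4574, -0.952)  len=0.1577
  (v4,v6,v5) [--+] → (0.14574, 2.00073, -0.952)–(1.4574, 1.4574, -0.952)  len=1.4197
  (v5,v6,v7) [+-+] → (0.14574, 2.00073, -0.952)–(0, 2.0611, -0.952)  len=0.1577
  (v6,v8,v7) [--+] → (-1.31166, 1.51777, -0.952)–(0, 2.0611, -0.952)  len=1.4197
  (v7,v8,v9) [+-+] → (-1.31166, 1.51777, -0.952)–(-1.4574, 1.4574, -0.952)  len=0.1577
  (v8,v10,v9) [--+] → (-2.00073, 0.14574, -0.952)–(-1.4574, 1.4574, -0.952)  len=1.4197
  (v9,v10,v11) [+-+] → (-2.00073, 0.14574, -0.952)–(-2.0611, 0, -0.952)  len=0.1577
  (v10,v12,v11) [--+] → (-1.51777, -1.31166, -0.952)–(-2.0611, 0, -0.952)  len=1.4197
  (v11,v12,v13) [+-+] → (-1.51777, -1.31166, -0.952)–(-1.4574, -1.4574, -0.952)  len=0.1577
  (v12,v14,v13) [--+] → (-0.14574, -2.00073, -0.952)–(-1.4574, -1.4574, -0.952)  len=1.4197
  (v13,v14,v15) [+-+] → (-0.14574, -2.00073, -0.952)–(0, -2.0611, -0.952)  len=0.1577
  (v14,v16,v15) [--+] → (1.31166, -1.51777, -0.952)–(0, -2.0611, -0.952)  len=1.4197
  (v15,v16,v17) [+-+] → (1.31166, -1.51777, -0.952)–(1.4574, -1.4574, -0.952)  len=0.1577
  (v16,v1,v17) [--+] → (2.00073, -0.14574, -0.952)–(1.4574, -1.4574, -0.952)  len=1.4197
  (v17,v1,v2) [+-+] → (2.00073, -0.14574, -0.952)–(2.0611, 0, -0.952)  len=0.1577

Chained into 1 loop(s):
  loop 1: 16 segments, perimeter = 12.6199
Total perimeter = 12.620

loops=1 perimeter=12.620


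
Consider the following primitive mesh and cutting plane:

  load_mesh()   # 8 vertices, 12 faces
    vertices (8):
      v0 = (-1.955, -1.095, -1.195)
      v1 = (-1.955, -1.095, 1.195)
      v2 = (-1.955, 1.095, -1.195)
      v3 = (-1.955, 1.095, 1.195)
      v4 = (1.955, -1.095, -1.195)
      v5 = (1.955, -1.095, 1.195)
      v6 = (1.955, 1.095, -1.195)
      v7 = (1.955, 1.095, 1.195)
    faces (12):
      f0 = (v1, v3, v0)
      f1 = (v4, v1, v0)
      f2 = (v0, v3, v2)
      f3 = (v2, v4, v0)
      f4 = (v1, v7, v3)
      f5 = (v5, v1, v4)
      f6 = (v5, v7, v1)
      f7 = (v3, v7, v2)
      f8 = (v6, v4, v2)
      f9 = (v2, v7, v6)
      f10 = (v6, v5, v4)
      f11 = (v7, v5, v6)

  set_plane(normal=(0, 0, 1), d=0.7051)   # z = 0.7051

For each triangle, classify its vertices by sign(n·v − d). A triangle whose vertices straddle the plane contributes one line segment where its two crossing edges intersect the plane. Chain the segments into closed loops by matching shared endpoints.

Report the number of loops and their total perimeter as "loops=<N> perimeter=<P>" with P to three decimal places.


Straddling triangles (8 of 12):
  (v1,v3,v0) [++-] → (-1.955, 0.646096, 0.7051)–(-1.955, -1.095, 0.7051)  len=1.7411
  (v4,v1,v0) [-+-] → (-1.15353, -1.095, 0.7051)–(-1.955, -1.095, 0.7051)  len=0.8015
  (v0,v3,v2) [-+-] → (-1.955, 0.646096, 0.7051)–(-1.955, 1.095, 0.7051)  len=0.4489
  (v5,v1,v4) [++-] → (-1.15353, -1.095, 0.7051)–(1.955, -1.095, 0.7051)  len=3.1085
  (v3,v7,v2) [++-] → (1.15353, 1.095, 0.7051)–(-1.955, 1.095, 0.7051)  len=3.1085
  (v2,v7,v6) [-+-] → (1.15353, 1.095, 0.7051)–(1.955, 1.095, 0.7051)  len=0.8015
  (v6,v5,v4) [-+-] → (1.955, -0.646096, 0.7051)–(1.955, -1.095, 0.7051)  len=0.4489
  (v7,v5,v6) [++-] → (1.955, -0.646096, 0.7051)–(1.955, 1.095, 0.7051)  len=1.7411

Chained into 1 loop(s):
  loop 1: 8 segments, perimeter = 12.2000
Total perimeter = 12.200

loops=1 perimeter=12.200


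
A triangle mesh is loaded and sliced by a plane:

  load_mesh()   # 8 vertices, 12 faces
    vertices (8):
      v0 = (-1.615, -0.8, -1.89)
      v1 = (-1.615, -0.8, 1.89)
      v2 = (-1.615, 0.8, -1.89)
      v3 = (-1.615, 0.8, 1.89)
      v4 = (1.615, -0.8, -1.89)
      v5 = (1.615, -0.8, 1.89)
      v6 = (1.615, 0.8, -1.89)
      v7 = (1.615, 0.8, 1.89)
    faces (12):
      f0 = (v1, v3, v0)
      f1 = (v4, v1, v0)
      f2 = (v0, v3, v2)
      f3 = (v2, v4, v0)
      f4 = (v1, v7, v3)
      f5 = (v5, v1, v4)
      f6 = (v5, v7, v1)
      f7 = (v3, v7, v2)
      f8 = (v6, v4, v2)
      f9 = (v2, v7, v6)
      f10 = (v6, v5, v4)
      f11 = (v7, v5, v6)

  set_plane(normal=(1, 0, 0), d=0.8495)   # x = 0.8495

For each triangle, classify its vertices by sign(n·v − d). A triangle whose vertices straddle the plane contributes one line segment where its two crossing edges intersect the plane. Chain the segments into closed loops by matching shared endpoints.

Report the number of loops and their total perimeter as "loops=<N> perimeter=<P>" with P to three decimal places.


Straddling triangles (8 of 12):
  (v4,v1,v0) [+--] → (0.8495, -0.8, -0.994152)–(0.8495, -0.8, -1.89)  len=0.8958
  (v2,v4,v0) [-+-] → (0.8495, -0.420805, -1.89)–(0.8495, -0.8, -1.89)  len=0.3792
  (v1,v7,v3) [-+-] → (0.8495, 0.420805, 1.89)–(0.8495, 0.8, 1.89)  len=0.3792
  (v5,v1,v4) [+-+] → (0.8495, -0.8, 1.89)–(0.8495, -0.8, -0.994152)  len=2.8842
  (v5,v7,v1) [++-] → (0.8495, 0.420805, 1.89)–(0.8495, -0.8, 1.89)  len=1.2208
  (v3,v7,v2) [-+-] → (0.8495, 0.8, 1.89)–(0.8495, 0.8, 0.994152)  len=0.8958
  (v6,v4,v2) [++-] → (0.8495, -0.420805, -1.89)–(0.8495, 0.8, -1.89)  len=1.2208
  (v2,v7,v6) [-++] → (0.8495, 0.8, 0.994152)–(0.8495, 0.8, -1.89)  len=2.8842

Chained into 1 loop(s):
  loop 1: 8 segments, perimeter = 10.7600
Total perimeter = 10.760

loops=1 perimeter=10.760


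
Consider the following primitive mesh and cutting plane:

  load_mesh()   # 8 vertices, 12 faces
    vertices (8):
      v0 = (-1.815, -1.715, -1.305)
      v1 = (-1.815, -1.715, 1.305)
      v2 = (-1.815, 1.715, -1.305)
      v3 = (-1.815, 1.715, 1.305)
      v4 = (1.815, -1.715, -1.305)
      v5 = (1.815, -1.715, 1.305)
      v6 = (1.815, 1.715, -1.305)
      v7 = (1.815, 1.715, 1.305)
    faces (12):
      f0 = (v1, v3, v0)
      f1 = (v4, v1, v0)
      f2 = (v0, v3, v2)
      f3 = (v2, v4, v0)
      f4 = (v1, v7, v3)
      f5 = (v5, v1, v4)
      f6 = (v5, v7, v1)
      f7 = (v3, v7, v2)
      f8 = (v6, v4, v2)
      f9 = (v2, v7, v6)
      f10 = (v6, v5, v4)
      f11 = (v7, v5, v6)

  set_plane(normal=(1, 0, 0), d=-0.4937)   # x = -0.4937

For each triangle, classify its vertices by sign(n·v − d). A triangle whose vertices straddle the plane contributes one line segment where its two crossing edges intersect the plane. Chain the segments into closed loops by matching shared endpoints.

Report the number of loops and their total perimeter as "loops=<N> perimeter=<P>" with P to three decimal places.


Straddling triangles (8 of 12):
  (v4,v1,v0) [+--] → (-0.4937, -1.715, 0.354974)–(-0.4937, -1.715, -1.305)  len=1.6600
  (v2,v4,v0) [-+-] → (-0.4937, 0.466499, -1.305)–(-0.4937, -1.715, -1.305)  len=2.1815
  (v1,v7,v3) [-+-] → (-0.4937, -0.466499, 1.305)–(-0.4937, 1.715, 1.305)  len=2.1815
  (v5,v1,v4) [+-+] → (-0.4937, -1.715, 1.305)–(-0.4937, -1.715, 0.354974)  len=0.9500
  (v5,v7,v1) [++-] → (-0.4937, -0.466499, 1.305)–(-0.4937, -1.715, 1.305)  len=1.2485
  (v3,v7,v2) [-+-] → (-0.4937, 1.715, 1.305)–(-0.4937, 1.715, -0.354974)  len=1.6600
  (v6,v4,v2) [++-] → (-0.4937, 0.466499, -1.305)–(-0.4937, 1.715, -1.305)  len=1.2485
  (v2,v7,v6) [-++] → (-0.4937, 1.715, -0.354974)–(-0.4937, 1.715, -1.305)  len=0.9500

Chained into 1 loop(s):
  loop 1: 8 segments, perimeter = 12.0800
Total perimeter = 12.080

loops=1 perimeter=12.080


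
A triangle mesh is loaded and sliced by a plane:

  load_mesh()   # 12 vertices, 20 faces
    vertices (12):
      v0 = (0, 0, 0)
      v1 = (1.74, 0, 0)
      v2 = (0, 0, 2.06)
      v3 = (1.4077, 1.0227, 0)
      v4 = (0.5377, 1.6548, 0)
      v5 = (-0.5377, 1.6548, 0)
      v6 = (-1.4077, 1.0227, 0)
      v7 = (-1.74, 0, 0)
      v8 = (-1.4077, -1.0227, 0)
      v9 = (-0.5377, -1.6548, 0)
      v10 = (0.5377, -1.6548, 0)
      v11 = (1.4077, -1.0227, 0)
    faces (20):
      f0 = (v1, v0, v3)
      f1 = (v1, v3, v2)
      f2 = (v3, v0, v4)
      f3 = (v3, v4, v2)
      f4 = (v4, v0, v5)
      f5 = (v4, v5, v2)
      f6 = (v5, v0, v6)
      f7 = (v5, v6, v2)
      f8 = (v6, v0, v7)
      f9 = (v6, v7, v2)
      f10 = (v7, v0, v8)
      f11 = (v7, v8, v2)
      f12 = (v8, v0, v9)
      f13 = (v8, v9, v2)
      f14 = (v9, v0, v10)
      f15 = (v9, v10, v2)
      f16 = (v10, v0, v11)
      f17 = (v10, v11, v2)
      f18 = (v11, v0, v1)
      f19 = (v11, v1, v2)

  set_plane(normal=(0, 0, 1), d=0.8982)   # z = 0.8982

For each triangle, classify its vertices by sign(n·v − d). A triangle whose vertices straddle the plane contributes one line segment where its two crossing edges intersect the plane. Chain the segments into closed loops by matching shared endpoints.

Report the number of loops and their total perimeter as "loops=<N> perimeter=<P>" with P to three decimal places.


loops=1 perimeter=6.065

Straddling triangles (10 of 20):
  (v1,v3,v2) [--+] → (0.793915, 0.576783, 0.8982)–(0.981326, 0, 0.8982)  len=0.6065
  (v3,v4,v2) [--+] → (0.303252, 0.933275, 0.8982)–(0.793915, 0.576783, 0.8982)  len=0.6065
  (v4,v5,v2) [--+] → (-0.303252, 0.933275, 0.8982)–(0.303252, 0.933275, 0.8982)  len=0.6065
  (v5,v6,v2) [--+] → (-0.793915, 0.576783, 0.8982)–(-0.303252, 0.933275, 0.8982)  len=0.6065
  (v6,v7,v2) [--+] → (-0.981326, 0, 0.8982)–(-0.793915, 0.576783, 0.8982)  len=0.6065
  (v7,v8,v2) [--+] → (-0.793915, -0.576783, 0.8982)–(-0.981326, 0, 0.8982)  len=0.6065
  (v8,v9,v2) [--+] → (-0.303252, -0.933275, 0.8982)–(-0.793915, -0.576783, 0.8982)  len=0.6065
  (v9,v10,v2) [--+] → (0.303252, -0.933275, 0.8982)–(-0.303252, -0.933275, 0.8982)  len=0.6065
  (v10,v11,v2) [--+] → (0.793915, -0.576783, 0.8982)–(0.303252, -0.933275, 0.8982)  len=0.6065
  (v11,v1,v2) [--+] → (0.981326, 0, 0.8982)–(0.793915, -0.576783, 0.8982)  len=0.6065

Chained into 1 loop(s):
  loop 1: 10 segments, perimeter = 6.0649
Total perimeter = 6.065


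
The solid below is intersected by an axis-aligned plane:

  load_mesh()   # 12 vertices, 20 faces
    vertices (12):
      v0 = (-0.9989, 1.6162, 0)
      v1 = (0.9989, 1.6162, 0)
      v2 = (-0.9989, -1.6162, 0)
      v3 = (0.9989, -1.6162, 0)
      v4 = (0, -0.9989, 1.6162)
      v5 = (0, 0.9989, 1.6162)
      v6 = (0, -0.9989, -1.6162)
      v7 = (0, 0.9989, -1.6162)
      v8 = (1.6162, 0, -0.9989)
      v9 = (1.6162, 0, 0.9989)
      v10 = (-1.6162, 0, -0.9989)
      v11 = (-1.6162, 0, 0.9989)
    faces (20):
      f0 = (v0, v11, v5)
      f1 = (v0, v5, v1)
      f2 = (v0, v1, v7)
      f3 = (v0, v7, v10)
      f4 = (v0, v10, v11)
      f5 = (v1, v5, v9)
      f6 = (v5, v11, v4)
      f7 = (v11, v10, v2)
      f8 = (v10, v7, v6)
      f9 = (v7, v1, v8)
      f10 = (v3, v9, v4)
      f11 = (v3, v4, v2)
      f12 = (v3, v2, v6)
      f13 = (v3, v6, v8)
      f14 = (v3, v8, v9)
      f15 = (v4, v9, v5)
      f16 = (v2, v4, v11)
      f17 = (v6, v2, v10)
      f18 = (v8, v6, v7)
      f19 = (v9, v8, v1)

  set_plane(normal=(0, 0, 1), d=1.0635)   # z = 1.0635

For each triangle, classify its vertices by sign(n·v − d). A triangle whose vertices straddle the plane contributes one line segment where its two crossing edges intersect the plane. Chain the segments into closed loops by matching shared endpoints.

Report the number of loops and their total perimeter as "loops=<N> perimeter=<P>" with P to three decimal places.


loops=1 perimeter=8.038

Straddling triangles (8 of 20):
  (v0,v11,v5) [--+] → (-1.44707, 0.104534, 1.0635)–(-0.341599, 1.21, 1.0635)  len=1.5634
  (v0,v5,v1) [-+-] → (-0.341599, 1.21, 1.0635)–(0.341599, 1.21, 1.0635)  len=0.6832
  (v1,v5,v9) [-+-] → (0.341599, 1.21, 1.0635)–(1.44707, 0.104534, 1.0635)  len=1.5634
  (v5,v11,v4) [+-+] → (-1.44707, 0.104534, 1.0635)–(-1.44707, -0.104534, 1.0635)  len=0.2091
  (v3,v9,v4) [--+] → (1.44707, -0.104534, 1.0635)–(0.341599, -1.21, 1.0635)  len=1.5634
  (v3,v4,v2) [-+-] → (0.341599, -1.21, 1.0635)–(-0.341599, -1.21, 1.0635)  len=0.6832
  (v4,v9,v5) [+-+] → (1.44707, -0.104534, 1.0635)–(1.44707, 0.104534, 1.0635)  len=0.2091
  (v2,v4,v11) [-+-] → (-0.341599, -1.21, 1.0635)–(-1.44707, -0.104534, 1.0635)  len=1.5634

Chained into 1 loop(s):
  loop 1: 8 segments, perimeter = 8.0380
Total perimeter = 8.038


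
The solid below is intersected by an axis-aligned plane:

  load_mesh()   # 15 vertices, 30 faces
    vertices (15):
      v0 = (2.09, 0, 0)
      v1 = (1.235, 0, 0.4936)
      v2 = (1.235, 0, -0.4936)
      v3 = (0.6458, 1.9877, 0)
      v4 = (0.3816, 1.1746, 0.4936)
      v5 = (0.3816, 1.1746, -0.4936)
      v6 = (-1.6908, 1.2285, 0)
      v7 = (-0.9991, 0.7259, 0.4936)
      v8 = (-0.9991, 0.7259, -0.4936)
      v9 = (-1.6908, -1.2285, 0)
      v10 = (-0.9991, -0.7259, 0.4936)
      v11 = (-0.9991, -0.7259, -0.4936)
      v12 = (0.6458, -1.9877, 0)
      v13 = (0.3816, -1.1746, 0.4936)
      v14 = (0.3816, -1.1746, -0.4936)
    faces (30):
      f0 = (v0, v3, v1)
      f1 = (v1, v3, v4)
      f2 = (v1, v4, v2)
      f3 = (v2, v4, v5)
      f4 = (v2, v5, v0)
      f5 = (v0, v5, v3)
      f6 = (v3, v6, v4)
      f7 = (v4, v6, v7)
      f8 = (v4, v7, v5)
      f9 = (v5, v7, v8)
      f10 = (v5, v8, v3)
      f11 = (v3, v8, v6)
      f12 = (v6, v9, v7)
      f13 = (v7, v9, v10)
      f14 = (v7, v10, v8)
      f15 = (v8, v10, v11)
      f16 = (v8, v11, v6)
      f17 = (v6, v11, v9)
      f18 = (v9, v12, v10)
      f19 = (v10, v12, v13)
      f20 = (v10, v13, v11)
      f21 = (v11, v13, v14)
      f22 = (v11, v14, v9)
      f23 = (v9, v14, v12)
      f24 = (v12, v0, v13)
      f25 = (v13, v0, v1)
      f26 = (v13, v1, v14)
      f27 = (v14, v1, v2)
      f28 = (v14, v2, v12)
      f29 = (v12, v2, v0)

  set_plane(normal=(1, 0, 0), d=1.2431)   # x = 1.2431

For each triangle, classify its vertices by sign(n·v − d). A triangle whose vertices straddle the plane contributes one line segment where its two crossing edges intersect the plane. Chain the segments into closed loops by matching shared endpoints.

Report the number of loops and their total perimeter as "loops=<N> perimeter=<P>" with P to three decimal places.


Straddling triangles (6 of 30):
  (v0,v3,v1) [+--] → (1.2431, 1.16562, 0)–(1.2431, 0, 0.488924)  len=1.2640
  (v2,v5,v0) [--+] → (1.2431, 0.582281, -0.244691)–(1.2431, 0, -0.488924)  len=0.6314
  (v0,v5,v3) [+--] → (1.2431, 0.582281, -0.244691)–(1.2431, 1.16562, 0)  len=0.6326
  (v12,v0,v13) [-+-] → (1.2431, -1.16562, 0)–(1.2431, -0.582281, 0.244691)  len=0.6326
  (v13,v0,v1) [-+-] → (1.2431, -0.582281, 0.244691)–(1.2431, 0, 0.488924)  len=0.6314
  (v12,v2,v0) [--+] → (1.2431, 0, -0.488924)–(1.2431, -1.16562, 0)  len=1.2640

Chained into 1 loop(s):
  loop 1: 6 segments, perimeter = 5.0560
Total perimeter = 5.056

loops=1 perimeter=5.056


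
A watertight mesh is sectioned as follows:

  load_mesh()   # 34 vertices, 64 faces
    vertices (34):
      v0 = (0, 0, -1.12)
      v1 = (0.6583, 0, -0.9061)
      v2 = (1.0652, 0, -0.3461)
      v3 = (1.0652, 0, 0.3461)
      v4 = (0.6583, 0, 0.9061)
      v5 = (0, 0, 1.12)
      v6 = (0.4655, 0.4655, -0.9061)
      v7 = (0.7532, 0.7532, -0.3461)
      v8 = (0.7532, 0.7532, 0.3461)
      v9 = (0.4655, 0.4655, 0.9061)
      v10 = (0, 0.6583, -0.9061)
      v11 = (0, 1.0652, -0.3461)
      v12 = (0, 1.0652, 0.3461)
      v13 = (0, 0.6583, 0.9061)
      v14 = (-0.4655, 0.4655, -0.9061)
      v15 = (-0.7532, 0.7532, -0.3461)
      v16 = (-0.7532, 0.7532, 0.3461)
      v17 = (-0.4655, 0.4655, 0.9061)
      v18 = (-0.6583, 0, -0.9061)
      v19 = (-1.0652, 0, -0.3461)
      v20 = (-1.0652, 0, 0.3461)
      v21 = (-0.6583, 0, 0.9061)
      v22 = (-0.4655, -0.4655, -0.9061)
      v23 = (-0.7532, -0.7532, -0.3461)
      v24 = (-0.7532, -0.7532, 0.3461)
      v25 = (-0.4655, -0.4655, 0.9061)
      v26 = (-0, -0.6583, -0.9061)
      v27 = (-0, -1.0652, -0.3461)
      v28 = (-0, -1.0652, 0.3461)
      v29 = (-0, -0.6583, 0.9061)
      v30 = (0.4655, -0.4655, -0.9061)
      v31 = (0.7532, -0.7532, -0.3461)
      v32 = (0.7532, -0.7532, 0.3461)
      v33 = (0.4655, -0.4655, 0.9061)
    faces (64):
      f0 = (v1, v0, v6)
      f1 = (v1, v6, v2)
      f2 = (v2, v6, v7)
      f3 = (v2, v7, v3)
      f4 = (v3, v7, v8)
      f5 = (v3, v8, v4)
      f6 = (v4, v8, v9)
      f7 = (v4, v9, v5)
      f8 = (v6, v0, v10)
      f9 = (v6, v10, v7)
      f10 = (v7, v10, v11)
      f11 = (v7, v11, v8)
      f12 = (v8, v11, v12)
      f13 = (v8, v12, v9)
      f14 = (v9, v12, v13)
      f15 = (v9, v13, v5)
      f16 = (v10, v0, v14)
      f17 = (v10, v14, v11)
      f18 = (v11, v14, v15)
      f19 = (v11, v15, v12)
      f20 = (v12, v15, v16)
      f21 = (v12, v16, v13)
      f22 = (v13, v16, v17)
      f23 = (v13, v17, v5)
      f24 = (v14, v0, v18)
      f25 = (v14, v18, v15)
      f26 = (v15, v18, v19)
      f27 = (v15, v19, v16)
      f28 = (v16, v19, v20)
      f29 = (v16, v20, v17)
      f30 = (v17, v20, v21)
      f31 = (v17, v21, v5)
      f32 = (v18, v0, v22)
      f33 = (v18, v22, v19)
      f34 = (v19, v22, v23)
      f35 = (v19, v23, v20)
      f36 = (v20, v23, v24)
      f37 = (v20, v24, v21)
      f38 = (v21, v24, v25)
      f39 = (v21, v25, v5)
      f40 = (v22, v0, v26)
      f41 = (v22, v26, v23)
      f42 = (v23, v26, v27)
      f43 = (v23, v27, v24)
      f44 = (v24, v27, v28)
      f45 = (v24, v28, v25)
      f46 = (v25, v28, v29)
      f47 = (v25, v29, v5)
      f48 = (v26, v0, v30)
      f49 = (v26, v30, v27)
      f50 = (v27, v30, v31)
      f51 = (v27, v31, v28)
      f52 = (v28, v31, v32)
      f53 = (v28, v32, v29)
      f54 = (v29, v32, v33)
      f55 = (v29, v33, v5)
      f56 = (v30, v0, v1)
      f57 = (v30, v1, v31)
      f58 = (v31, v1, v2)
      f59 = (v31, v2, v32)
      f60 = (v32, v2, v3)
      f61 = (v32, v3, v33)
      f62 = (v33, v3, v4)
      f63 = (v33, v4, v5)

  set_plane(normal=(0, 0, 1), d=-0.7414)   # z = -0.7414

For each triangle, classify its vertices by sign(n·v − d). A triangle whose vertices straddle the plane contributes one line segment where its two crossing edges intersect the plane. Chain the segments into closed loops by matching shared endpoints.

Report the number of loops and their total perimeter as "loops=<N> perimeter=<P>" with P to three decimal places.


loops=1 perimeter=4.763

Straddling triangles (16 of 64):
  (v1,v6,v2) [--+] → (0.641876, 0.328593, -0.7414)–(0.777972, 0, -0.7414)  len=0.3557
  (v2,v6,v7) [+-+] → (0.641876, 0.328593, -0.7414)–(0.550115, 0.550115, -0.7414)  len=0.2398
  (v6,v10,v7) [--+] → (0.221522, 0.686211, -0.7414)–(0.550115, 0.550115, -0.7414)  len=0.3557
  (v7,v10,v11) [+-+] → (0.221522, 0.686211, -0.7414)–(0, 0.777972, -0.7414)  len=0.2398
  (v10,v14,v11) [--+] → (-0.328593, 0.641876, -0.7414)–(0, 0.777972, -0.7414)  len=0.3557
  (v11,v14,v15) [+-+] → (-0.328593, 0.641876, -0.7414)–(-0.550115, 0.550115, -0.7414)  len=0.2398
  (v14,v18,v15) [--+] → (-0.686211, 0.221522, -0.7414)–(-0.550115, 0.550115, -0.7414)  len=0.3557
  (v15,v18,v19) [+-+] → (-0.686211, 0.221522, -0.7414)–(-0.777972, 0, -0.7414)  len=0.2398
  (v18,v22,v19) [--+] → (-0.641876, -0.328593, -0.7414)–(-0.777972, 0, -0.7414)  len=0.3557
  (v19,v22,v23) [+-+] → (-0.641876, -0.328593, -0.7414)–(-0.550115, -0.550115, -0.7414)  len=0.2398
  (v22,v26,v23) [--+] → (-0.221522, -0.686211, -0.7414)–(-0.550115, -0.550115, -0.7414)  len=0.3557
  (v23,v26,v27) [+-+] → (-0.221522, -0.686211, -0.7414)–(0, -0.777972, -0.7414)  len=0.2398
  (v26,v30,v27) [--+] → (0.328593, -0.641876, -0.7414)–(0, -0.777972, -0.7414)  len=0.3557
  (v27,v30,v31) [+-+] → (0.328593, -0.641876, -0.7414)–(0.550115, -0.550115, -0.7414)  len=0.2398
  (v30,v1,v31) [--+] → (0.686211, -0.221522, -0.7414)–(0.550115, -0.550115, -0.7414)  len=0.3557
  (v31,v1,v2) [+-+] → (0.686211, -0.221522, -0.7414)–(0.777972, 0, -0.7414)  len=0.2398

Chained into 1 loop(s):
  loop 1: 16 segments, perimeter = 4.7635
Total perimeter = 4.763


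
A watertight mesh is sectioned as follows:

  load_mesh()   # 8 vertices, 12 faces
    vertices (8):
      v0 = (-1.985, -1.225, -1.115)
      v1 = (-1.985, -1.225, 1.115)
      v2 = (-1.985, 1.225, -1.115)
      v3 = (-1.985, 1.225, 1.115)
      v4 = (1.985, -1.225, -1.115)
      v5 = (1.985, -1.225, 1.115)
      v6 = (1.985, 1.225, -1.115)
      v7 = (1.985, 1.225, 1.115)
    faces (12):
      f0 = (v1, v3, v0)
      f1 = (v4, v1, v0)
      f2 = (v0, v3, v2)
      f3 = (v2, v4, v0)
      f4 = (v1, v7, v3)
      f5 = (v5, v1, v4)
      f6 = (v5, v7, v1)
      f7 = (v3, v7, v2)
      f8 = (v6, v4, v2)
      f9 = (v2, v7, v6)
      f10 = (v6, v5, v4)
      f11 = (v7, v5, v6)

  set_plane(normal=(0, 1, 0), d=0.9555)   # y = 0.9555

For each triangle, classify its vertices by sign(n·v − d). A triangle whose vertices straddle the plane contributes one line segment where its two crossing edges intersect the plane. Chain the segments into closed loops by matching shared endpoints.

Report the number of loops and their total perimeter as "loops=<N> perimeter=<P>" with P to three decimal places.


loops=1 perimeter=12.400

Straddling triangles (8 of 12):
  (v1,v3,v0) [-+-] → (-1.985, 0.9555, 1.115)–(-1.985, 0.9555, 0.8697)  len=0.2453
  (v0,v3,v2) [-++] → (-1.985, 0.9555, 0.8697)–(-1.985, 0.9555, -1.115)  len=1.9847
  (v2,v4,v0) [+--] → (-1.5483, 0.9555, -1.115)–(-1.985, 0.9555, -1.115)  len=0.4367
  (v1,v7,v3) [-++] → (1.5483, 0.9555, 1.115)–(-1.985, 0.9555, 1.115)  len=3.5333
  (v5,v7,v1) [-+-] → (1.985, 0.9555, 1.115)–(1.5483, 0.9555, 1.115)  len=0.4367
  (v6,v4,v2) [+-+] → (1.985, 0.9555, -1.115)–(-1.5483, 0.9555, -1.115)  len=3.5333
  (v6,v5,v4) [+--] → (1.985, 0.9555, -0.8697)–(1.985, 0.9555, -1.115)  len=0.2453
  (v7,v5,v6) [+-+] → (1.985, 0.9555, 1.115)–(1.985, 0.9555, -0.8697)  len=1.9847

Chained into 1 loop(s):
  loop 1: 8 segments, perimeter = 12.4000
Total perimeter = 12.400


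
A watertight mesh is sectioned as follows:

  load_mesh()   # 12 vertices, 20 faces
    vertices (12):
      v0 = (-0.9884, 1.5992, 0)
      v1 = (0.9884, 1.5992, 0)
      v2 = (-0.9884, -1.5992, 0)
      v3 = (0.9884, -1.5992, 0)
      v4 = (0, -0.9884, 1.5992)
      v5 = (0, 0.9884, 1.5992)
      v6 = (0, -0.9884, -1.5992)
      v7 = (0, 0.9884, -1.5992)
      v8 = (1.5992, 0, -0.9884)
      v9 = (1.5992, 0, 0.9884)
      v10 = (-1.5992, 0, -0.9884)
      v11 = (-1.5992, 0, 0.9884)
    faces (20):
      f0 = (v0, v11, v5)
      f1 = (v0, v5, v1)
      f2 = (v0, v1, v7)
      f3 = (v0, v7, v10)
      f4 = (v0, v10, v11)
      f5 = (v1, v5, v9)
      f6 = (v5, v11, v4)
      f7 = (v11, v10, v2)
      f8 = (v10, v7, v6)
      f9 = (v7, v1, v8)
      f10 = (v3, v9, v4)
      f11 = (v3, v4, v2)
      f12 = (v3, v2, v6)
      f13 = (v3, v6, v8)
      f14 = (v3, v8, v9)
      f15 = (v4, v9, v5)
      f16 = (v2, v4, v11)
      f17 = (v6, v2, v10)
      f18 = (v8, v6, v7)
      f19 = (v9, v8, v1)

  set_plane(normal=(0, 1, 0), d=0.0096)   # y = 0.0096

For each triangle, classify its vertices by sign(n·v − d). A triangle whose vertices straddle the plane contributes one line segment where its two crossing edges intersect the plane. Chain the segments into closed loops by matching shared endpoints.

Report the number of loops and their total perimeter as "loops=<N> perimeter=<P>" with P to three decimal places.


Straddling triangles (10 of 20):
  (v0,v11,v5) [+-+] → (-1.59553, 0.0096, 0.982467)–(-1.58367, 0.0096, 0.994332)  len=0.0168
  (v0,v7,v10) [++-] → (-1.58367, 0.0096, -0.994332)–(-1.59553, 0.0096, -0.982467)  len=0.0168
  (v0,v10,v11) [+--] → (-1.59553, 0.0096, -0.982467)–(-1.59553, 0.0096, 0.982467)  len=1.9649
  (v1,v5,v9) [++-] → (1.58367, 0.0096, 0.994332)–(1.59553, 0.0096, 0.982467)  len=0.0168
  (v5,v11,v4) [+--] → (-1.58367, 0.0096, 0.994332)–(0, 0.0096, 1.5992)  len=1.6952
  (v10,v7,v6) [-+-] → (-1.58367, 0.0096, -0.994332)–(0, 0.0096, -1.5992)  len=1.6952
  (v7,v1,v8) [++-] → (1.59553, 0.0096, -0.982467)–(1.58367, 0.0096, -0.994332)  len=0.0168
  (v4,v9,v5) [--+] → (1.58367, 0.0096, 0.994332)–(0, 0.0096, 1.5992)  len=1.6952
  (v8,v6,v7) [--+] → (0, 0.0096, -1.5992)–(1.58367, 0.0096, -0.994332)  len=1.6952
  (v9,v8,v1) [--+] → (1.59553, 0.0096, -0.982467)–(1.59553, 0.0096, 0.982467)  len=1.9649

Chained into 1 loop(s):
  loop 1: 10 segments, perimeter = 10.7780
Total perimeter = 10.778

loops=1 perimeter=10.778


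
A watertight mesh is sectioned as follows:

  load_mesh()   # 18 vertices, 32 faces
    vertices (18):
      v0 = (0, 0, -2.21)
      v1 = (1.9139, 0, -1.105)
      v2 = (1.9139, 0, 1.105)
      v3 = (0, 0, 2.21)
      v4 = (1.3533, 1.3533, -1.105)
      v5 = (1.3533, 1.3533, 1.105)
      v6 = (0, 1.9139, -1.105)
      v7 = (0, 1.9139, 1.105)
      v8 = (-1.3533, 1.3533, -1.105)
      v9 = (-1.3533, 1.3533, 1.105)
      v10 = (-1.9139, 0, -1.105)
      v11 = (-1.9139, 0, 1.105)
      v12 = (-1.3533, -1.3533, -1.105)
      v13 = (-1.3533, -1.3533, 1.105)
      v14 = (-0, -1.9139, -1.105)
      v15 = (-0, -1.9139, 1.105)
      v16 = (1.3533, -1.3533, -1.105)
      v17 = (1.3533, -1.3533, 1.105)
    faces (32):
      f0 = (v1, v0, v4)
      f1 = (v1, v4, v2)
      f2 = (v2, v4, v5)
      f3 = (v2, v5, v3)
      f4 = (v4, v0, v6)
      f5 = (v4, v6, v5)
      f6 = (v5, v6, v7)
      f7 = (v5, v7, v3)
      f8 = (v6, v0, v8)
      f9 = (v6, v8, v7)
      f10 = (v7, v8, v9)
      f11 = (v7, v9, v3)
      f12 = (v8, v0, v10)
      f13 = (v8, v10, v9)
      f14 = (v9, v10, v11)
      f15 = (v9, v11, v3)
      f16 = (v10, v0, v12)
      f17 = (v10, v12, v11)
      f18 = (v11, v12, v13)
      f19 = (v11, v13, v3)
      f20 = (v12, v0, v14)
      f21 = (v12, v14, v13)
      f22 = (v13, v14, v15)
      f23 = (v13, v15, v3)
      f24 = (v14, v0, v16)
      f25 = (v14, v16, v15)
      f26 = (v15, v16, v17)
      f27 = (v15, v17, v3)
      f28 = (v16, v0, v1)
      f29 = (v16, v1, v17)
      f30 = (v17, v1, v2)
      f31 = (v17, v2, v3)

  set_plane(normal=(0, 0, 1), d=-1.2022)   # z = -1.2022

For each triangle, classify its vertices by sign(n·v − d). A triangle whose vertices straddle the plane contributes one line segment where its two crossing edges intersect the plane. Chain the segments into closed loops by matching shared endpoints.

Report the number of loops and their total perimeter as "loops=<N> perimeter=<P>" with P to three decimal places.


loops=1 perimeter=10.688

Straddling triangles (8 of 32):
  (v1,v0,v4) [+-+] → (1.74555, 0, -1.2022)–(1.23426, 1.23426, -1.2022)  len=1.3360
  (v4,v0,v6) [+-+] → (1.23426, 1.23426, -1.2022)–(0, 1.74555, -1.2022)  len=1.3360
  (v6,v0,v8) [+-+] → (0, 1.74555, -1.2022)–(-1.23426, 1.23426, -1.2022)  len=1.3360
  (v8,v0,v10) [+-+] → (-1.23426, 1.23426, -1.2022)–(-1.74555, 0, -1.2022)  len=1.3360
  (v10,v0,v12) [+-+] → (-1.74555, 0, -1.2022)–(-1.23426, -1.23426, -1.2022)  len=1.3360
  (v12,v0,v14) [+-+] → (-1.23426, -1.23426, -1.2022)–(0, -1.74555, -1.2022)  len=1.3360
  (v14,v0,v16) [+-+] → (0, -1.74555, -1.2022)–(1.23426, -1.23426, -1.2022)  len=1.3360
  (v16,v0,v1) [+-+] → (1.23426, -1.23426, -1.2022)–(1.74555, 0, -1.2022)  len=1.3360

Chained into 1 loop(s):
  loop 1: 8 segments, perimeter = 10.6877
Total perimeter = 10.688


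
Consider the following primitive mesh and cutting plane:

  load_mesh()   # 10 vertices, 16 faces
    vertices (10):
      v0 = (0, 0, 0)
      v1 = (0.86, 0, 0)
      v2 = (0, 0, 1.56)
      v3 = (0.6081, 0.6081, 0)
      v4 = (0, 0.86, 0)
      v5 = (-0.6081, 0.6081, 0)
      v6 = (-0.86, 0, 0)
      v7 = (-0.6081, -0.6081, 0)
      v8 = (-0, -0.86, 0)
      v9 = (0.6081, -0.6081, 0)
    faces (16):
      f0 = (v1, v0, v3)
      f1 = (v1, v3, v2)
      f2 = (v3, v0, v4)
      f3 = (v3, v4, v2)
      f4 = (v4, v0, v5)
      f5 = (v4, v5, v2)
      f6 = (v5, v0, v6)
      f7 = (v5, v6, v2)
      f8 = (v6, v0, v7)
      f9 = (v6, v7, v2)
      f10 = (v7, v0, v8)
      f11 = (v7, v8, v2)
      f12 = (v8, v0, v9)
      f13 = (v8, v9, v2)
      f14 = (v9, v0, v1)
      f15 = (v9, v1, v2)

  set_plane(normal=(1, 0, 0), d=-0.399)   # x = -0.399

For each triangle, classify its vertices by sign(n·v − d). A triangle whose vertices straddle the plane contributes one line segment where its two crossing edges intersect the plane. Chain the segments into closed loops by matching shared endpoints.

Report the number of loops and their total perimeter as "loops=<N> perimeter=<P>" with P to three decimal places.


loops=1 perimeter=3.613

Straddling triangles (8 of 16):
  (v4,v0,v5) [++-] → (-0.399, 0.399, 0)–(-0.399, 0.694718, 0)  len=0.2957
  (v4,v5,v2) [+-+] → (-0.399, 0.694718, 0)–(-0.399, 0.399, 0.536418)  len=0.6125
  (v5,v0,v6) [-+-] → (-0.399, 0.399, 0)–(-0.399, 0, 0)  len=0.3990
  (v5,v6,v2) [--+] → (-0.399, 0, 0.836233)–(-0.399, 0.399, 0.536418)  len=0.4991
  (v6,v0,v7) [-+-] → (-0.399, 0, 0)–(-0.399, -0.399, 0)  len=0.3990
  (v6,v7,v2) [--+] → (-0.399, -0.399, 0.536418)–(-0.399, 0, 0.836233)  len=0.4991
  (v7,v0,v8) [-++] → (-0.399, -0.399, 0)–(-0.399, -0.694718, 0)  len=0.2957
  (v7,v8,v2) [-++] → (-0.399, -0.694718, 0)–(-0.399, -0.399, 0.536418)  len=0.6125

Chained into 1 loop(s):
  loop 1: 8 segments, perimeter = 3.6127
Total perimeter = 3.613


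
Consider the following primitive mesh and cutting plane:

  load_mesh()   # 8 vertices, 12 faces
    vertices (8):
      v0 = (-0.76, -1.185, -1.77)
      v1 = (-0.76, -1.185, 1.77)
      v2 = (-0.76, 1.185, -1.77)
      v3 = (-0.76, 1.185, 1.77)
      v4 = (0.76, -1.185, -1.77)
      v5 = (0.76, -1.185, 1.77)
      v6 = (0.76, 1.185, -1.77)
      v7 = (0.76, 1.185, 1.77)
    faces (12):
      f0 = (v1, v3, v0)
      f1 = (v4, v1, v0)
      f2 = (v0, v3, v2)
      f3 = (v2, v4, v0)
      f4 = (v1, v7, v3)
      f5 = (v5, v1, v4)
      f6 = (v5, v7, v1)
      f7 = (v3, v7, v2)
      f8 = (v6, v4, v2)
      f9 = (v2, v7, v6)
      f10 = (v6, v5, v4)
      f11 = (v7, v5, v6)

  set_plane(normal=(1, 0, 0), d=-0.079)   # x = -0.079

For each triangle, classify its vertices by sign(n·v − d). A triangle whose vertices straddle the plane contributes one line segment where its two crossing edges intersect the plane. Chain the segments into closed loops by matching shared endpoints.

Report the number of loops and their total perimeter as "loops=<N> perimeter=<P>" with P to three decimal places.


Straddling triangles (8 of 12):
  (v4,v1,v0) [+--] → (-0.079, -1.185, 0.183987)–(-0.079, -1.185, -1.77)  len=1.9540
  (v2,v4,v0) [-+-] → (-0.079, 0.123178, -1.77)–(-0.079, -1.185, -1.77)  len=1.3082
  (v1,v7,v3) [-+-] → (-0.079, -0.123178, 1.77)–(-0.079, 1.185, 1.77)  len=1.3082
  (v5,v1,v4) [+-+] → (-0.079, -1.185, 1.77)–(-0.079, -1.185, 0.183987)  len=1.5860
  (v5,v7,v1) [++-] → (-0.079, -0.123178, 1.77)–(-0.079, -1.185, 1.77)  len=1.0618
  (v3,v7,v2) [-+-] → (-0.079, 1.185, 1.77)–(-0.079, 1.185, -0.183987)  len=1.9540
  (v6,v4,v2) [++-] → (-0.079, 0.123178, -1.77)–(-0.079, 1.185, -1.77)  len=1.0618
  (v2,v7,v6) [-++] → (-0.079, 1.185, -0.183987)–(-0.079, 1.185, -1.77)  len=1.5860

Chained into 1 loop(s):
  loop 1: 8 segments, perimeter = 11.8200
Total perimeter = 11.820

loops=1 perimeter=11.820
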